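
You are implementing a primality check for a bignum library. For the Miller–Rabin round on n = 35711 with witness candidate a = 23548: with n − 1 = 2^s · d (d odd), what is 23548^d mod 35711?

11032

n − 1 = 35710 = 2^1 · 17855, so s = 1 and d = 17855.
Repeated squaring mod 35711: 23548^1 ≡ 23548, 23548^2 ≡ 23607, 23548^4 ≡ 20294, 23548^8 ≡ 27184, 23548^16 ≡ 2133, 23548^32 ≡ 14392, 23548^64 ≡ 5864, 23548^128 ≡ 32514, 23548^256 ≡ 7463, 23548^512 ≡ 22920, 23548^1024 ≡ 17590, 23548^2048 ≡ 7996, 23548^4096 ≡ 13326, 23548^8192 ≡ 27184, 23548^16384 ≡ 2133.
17855 = 16384 + 1024 + 256 + 128 + 32 + 16 + 8 + 4 + 2 + 1, so 23548^17855 ≡ 2133·17590·7463·32514·14392·2133·27184·20294·23607·23548 ≡ 11032 (mod 35711).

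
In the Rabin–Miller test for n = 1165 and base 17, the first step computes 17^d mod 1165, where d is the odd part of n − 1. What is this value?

n − 1 = 1164 = 2^2 · 291, so s = 2 and d = 291.
By repeated squaring, 17^291 ≡ 348 (mod 1165).

348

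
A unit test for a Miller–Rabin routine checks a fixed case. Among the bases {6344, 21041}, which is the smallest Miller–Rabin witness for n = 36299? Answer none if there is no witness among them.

none

n − 1 = 36298 = 2^1 · 18149, so s = 1 and d = 18149.
Base 6344: x_0 = 6344^18149 mod 36299 = 36298. x_0 = 36298 ≡ −1, so 6344 is not a witness.
Base 21041: x_0 = 21041^18149 mod 36299 = 1. x_0 = 1, so 21041 is not a witness.
No listed base is a witness for 36299.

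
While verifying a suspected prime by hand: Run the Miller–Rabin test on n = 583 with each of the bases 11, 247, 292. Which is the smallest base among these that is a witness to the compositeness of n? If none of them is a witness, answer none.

n − 1 = 582 = 2^1 · 291, so s = 1 and d = 291.
Base 11: x_0 = 11^291 mod 583 = 143. x_0 ∉ {1, 582} and s = 1, so 11 is a Miller–Rabin witness and 583 is composite.
Base 247: x_0 = 247^291 mod 583 = 489. x_0 ∉ {1, 582} and s = 1, so 247 is a Miller–Rabin witness and 583 is composite.
Base 292: x_0 = 292^291 mod 583 = 578. x_0 ∉ {1, 582} and s = 1, so 292 is a Miller–Rabin witness and 583 is composite.
The smallest witness among the given bases is 11.

11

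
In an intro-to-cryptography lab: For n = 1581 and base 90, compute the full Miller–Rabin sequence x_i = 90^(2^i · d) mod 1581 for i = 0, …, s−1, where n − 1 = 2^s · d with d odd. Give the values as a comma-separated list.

1524, 87

n − 1 = 1580 = 2^2 · 395, so s = 2 and d = 395.
x_0 = 90^395 mod 1581 = 1524.
x_1 = 1524^2 mod 1581 = 87.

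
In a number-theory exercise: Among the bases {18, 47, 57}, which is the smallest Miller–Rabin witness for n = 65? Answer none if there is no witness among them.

n − 1 = 64 = 2^6 · 1, so s = 6 and d = 1.
Base 18: x_0 = 18^1 mod 65 = 18. x_0 is neither 1 nor 64, so continue squaring. x_1 = 18^2 mod 65 = 64. x_1 ≡ −1, so 18 is not a witness.
Base 47: x_0 = 47^1 mod 65 = 47. x_0 is neither 1 nor 64, so continue squaring. x_1 = 47^2 mod 65 = 64. x_1 ≡ −1, so 47 is not a witness.
Base 57: x_0 = 57^1 mod 65 = 57. x_0 is neither 1 nor 64, so continue squaring. x_1 = 57^2 mod 65 = 64. x_1 ≡ −1, so 57 is not a witness.
No listed base is a witness for 65.

none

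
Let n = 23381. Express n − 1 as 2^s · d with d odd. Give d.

5845

Halving: 23380 → 11690 → 5845; 5845 is odd.
So 23380 = 2^2 · 5845.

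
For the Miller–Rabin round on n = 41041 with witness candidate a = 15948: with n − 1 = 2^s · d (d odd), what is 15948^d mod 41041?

27182

n − 1 = 41040 = 2^4 · 2565, so s = 4 and d = 2565.
15948^2565 mod 41041 = 27182.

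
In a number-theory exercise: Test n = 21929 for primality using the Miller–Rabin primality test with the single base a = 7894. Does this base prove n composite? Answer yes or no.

no

n − 1 = 21928 = 2^3 · 2741, so s = 3 and d = 2741.
x_0 = 7894^2741 mod 21929 = 18234.
x_0 is neither 1 nor 21928, so continue squaring.
x_1 = 18234^2 mod 21929 = 13187.
x_2 = 13187^2 mod 21929 = 21928.
x_2 ≡ −1, so 7894 is not a witness.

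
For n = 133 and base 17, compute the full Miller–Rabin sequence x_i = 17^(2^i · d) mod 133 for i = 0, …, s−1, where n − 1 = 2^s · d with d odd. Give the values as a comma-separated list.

83, 106

n − 1 = 132 = 2^2 · 33, so s = 2 and d = 33.
x_0 = 17^33 mod 133 = 83.
x_1 = 83^2 mod 133 = 106.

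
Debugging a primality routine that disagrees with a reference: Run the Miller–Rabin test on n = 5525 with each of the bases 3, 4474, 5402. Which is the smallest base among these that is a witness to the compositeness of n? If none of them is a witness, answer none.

n − 1 = 5524 = 2^2 · 1381, so s = 2 and d = 1381.
Base 3: x_0 = 3^1381 mod 5525 = 328. x_0 is neither 1 nor 5524, so continue squaring. x_1 = 328^2 mod 5525 = 2609. Reached i = s−1 = 1 without hitting −1: 3 is a Miller–Rabin witness and 5525 is composite.
Base 4474: x_0 = 4474^1381 mod 5525 = 4799. x_0 is neither 1 nor 5524, so continue squaring. x_1 = 4799^2 mod 5525 = 2201. Reached i = s−1 = 1 without hitting −1: 4474 is a Miller–Rabin witness and 5525 is composite.
Base 5402: x_0 = 5402^1381 mod 5525 = 5402. x_0 is neither 1 nor 5524, so continue squaring. x_1 = 5402^2 mod 5525 = 4079. Reached i = s−1 = 1 without hitting −1: 5402 is a Miller–Rabin witness and 5525 is composite.
The smallest witness among the given bases is 3.

3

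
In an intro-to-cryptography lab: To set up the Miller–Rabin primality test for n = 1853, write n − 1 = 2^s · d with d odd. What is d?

Halving: 1852 → 926 → 463; 463 is odd.
So 1852 = 2^2 · 463.

463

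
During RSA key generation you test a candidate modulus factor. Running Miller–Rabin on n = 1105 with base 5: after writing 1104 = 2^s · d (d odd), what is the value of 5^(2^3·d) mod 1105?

560

n − 1 = 1104 = 2^4 · 69, so s = 4 and d = 69.
x_0 = 5^69 mod 1105 = 915.
x_1 = 915^2 mod 1105 = 740.
x_2 = 740^2 mod 1105 = 625.
x_3 = 625^2 mod 1105 = 560.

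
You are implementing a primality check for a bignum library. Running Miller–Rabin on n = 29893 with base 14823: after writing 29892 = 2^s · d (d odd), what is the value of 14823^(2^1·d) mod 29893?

28241

n − 1 = 29892 = 2^2 · 7473, so s = 2 and d = 7473.
x_0 = 14823^7473 mod 29893 = 25345.
x_1 = 25345^2 mod 29893 = 28241.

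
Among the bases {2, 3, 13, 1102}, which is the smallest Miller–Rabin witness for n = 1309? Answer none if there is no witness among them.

n − 1 = 1308 = 2^2 · 327, so s = 2 and d = 327.
Base 2: x_0 = 2^327 mod 1309 = 876. x_0 is neither 1 nor 1308, so continue squaring. x_1 = 876^2 mod 1309 = 302. Reached i = s−1 = 1 without hitting −1: 2 is a Miller–Rabin witness and 1309 is composite.
Base 3: x_0 = 3^327 mod 1309 = 1252. x_0 is neither 1 nor 1308, so continue squaring. x_1 = 1252^2 mod 1309 = 631. Reached i = s−1 = 1 without hitting −1: 3 is a Miller–Rabin witness and 1309 is composite.
Base 13: x_0 = 13^327 mod 1309 = 293. x_0 is neither 1 nor 1308, so continue squaring. x_1 = 293^2 mod 1309 = 764. Reached i = s−1 = 1 without hitting −1: 13 is a Miller–Rabin witness and 1309 is composite.
Base 1102: x_0 = 1102^327 mod 1309 = 601. x_0 is neither 1 nor 1308, so continue squaring. x_1 = 601^2 mod 1309 = 1226. Reached i = s−1 = 1 without hitting −1: 1102 is a Miller–Rabin witness and 1309 is composite.
The smallest witness among the given bases is 2.

2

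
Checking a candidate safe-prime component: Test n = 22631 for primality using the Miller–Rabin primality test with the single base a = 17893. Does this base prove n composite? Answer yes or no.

yes

n − 1 = 22630 = 2^1 · 11315, so s = 1 and d = 11315.
x_0 = 17893^11315 mod 22631 = 18789.
x_0 ∉ {1, 22630} and s = 1, so 17893 is a Miller–Rabin witness and 22631 is composite.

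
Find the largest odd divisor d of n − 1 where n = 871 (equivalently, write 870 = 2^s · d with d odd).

435

Halving: 870 → 435; 435 is odd.
So 870 = 2^1 · 435.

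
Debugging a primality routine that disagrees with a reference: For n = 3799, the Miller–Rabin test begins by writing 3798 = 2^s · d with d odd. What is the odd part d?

Halving: 3798 → 1899; 1899 is odd.
So 3798 = 2^1 · 1899.

1899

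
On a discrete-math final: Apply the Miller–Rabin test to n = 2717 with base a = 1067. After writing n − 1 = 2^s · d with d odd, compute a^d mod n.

1496

n − 1 = 2716 = 2^2 · 679, so s = 2 and d = 679.
1067^679 mod 2717 = 1496.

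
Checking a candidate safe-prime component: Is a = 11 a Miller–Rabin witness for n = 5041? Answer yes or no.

n − 1 = 5040 = 2^4 · 315, so s = 4 and d = 315.
Repeated squaring mod 5041: 11^1 ≡ 11, 11^2 ≡ 121, 11^4 ≡ 4559, 11^8 ≡ 438, 11^16 ≡ 286, 11^32 ≡ 1140, 11^64 ≡ 4063, 11^128 ≡ 3735, 11^256 ≡ 1778.
315 = 256 + 32 + 16 + 8 + 2 + 1, so 11^315 ≡ 1778·1140·286·438·121·11 ≡ 5040 (mod 5041).
x_0 = 11^315 mod 5041 = 5040.
x_0 = 5040 ≡ −1, so 11 is not a witness.

no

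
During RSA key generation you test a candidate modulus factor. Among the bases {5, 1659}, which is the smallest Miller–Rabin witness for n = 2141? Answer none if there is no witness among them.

none

n − 1 = 2140 = 2^2 · 535, so s = 2 and d = 535.
Base 5: x_0 = 5^535 mod 2141 = 2140. x_0 = 2140 ≡ −1, so 5 is not a witness.
Base 1659: x_0 = 1659^535 mod 2141 = 1. x_0 = 1, so 1659 is not a witness.
No listed base is a witness for 2141.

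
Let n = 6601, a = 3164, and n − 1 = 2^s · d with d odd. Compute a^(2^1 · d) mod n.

n − 1 = 6600 = 2^3 · 825, so s = 3 and d = 825.
x_0 = 3164^825 mod 6601 = 5866.
x_1 = 5866^2 mod 6601 = 5544.

5544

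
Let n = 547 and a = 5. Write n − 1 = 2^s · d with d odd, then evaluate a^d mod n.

546

n − 1 = 546 = 2^1 · 273, so s = 1 and d = 273.
5^273 mod 547 = 546.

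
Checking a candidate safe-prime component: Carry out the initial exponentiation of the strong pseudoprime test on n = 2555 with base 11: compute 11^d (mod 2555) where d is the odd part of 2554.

1416

n − 1 = 2554 = 2^1 · 1277, so s = 1 and d = 1277.
11^1277 mod 2555 = 1416.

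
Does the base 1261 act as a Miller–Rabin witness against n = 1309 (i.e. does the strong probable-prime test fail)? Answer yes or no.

n − 1 = 1308 = 2^2 · 327, so s = 2 and d = 327.
x_0 = 1261^327 mod 1309 = 589.
x_0 is neither 1 nor 1308, so continue squaring.
x_1 = 589^2 mod 1309 = 36.
Reached i = s−1 = 1 without hitting −1: 1261 is a Miller–Rabin witness and 1309 is composite.

yes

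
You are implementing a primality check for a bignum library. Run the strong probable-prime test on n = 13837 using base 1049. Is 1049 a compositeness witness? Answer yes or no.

yes

n − 1 = 13836 = 2^2 · 3459, so s = 2 and d = 3459.
x_0 = 1049^3459 mod 13837 = 1976.
x_0 is neither 1 nor 13836, so continue squaring.
x_1 = 1976^2 mod 13837 = 2542.
Reached i = s−1 = 1 without hitting −1: 1049 is a Miller–Rabin witness and 13837 is composite.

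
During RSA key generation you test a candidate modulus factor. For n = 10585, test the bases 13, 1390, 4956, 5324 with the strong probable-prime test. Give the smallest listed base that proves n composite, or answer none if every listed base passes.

n − 1 = 10584 = 2^3 · 1323, so s = 3 and d = 1323.
Base 13: x_0 = 13^1323 mod 10585 = 6872. x_0 is neither 1 nor 10584, so continue squaring. x_1 = 6872^2 mod 10585 = 4699. x_2 = 4699^2 mod 10585 = 291. Reached i = s−1 = 2 without hitting −1: 13 is a Miller–Rabin witness and 10585 is composite.
Base 1390: x_0 = 1390^1323 mod 10585 = 7035. x_0 is neither 1 nor 10584, so continue squaring. x_1 = 7035^2 mod 10585 = 6350. x_2 = 6350^2 mod 10585 = 4235. Reached i = s−1 = 2 without hitting −1: 1390 is a Miller–Rabin witness and 10585 is composite.
Base 4956: x_0 = 4956^1323 mod 10585 = 6861. x_0 is neither 1 nor 10584, so continue squaring. x_1 = 6861^2 mod 10585 = 1826. x_2 = 1826^2 mod 10585 = 1. x_2 = 1 but x_1 ≠ ±1, a nontrivial square root of 1 — 4956 is a witness and 10585 is composite.
Base 5324: x_0 = 5324^1323 mod 10585 = 679. x_0 is neither 1 nor 10584, so continue squaring. x_1 = 679^2 mod 10585 = 5886. x_2 = 5886^2 mod 10585 = 291. Reached i = s−1 = 2 without hitting −1: 5324 is a Miller–Rabin witness and 10585 is composite.
The smallest witness among the given bases is 13.

13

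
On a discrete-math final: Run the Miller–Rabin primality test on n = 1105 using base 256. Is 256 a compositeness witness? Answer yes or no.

n − 1 = 1104 = 2^4 · 69, so s = 4 and d = 69.
Repeated squaring mod 1105: 256^1 ≡ 256, 256^2 ≡ 341, 256^4 ≡ 256, 256^8 ≡ 341, 256^16 ≡ 256, 256^32 ≡ 341, 256^64 ≡ 256.
69 = 64 + 4 + 1, so 256^69 ≡ 256·256·256 ≡ 1 (mod 1105).
x_0 = 256^69 mod 1105 = 1.
x_0 = 1, so 256 is not a witness.

no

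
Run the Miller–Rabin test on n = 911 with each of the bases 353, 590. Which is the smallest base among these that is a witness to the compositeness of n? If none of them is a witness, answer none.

none

n − 1 = 910 = 2^1 · 455, so s = 1 and d = 455.
Base 353: x_0 = 353^455 mod 911 = 910. x_0 = 910 ≡ −1, so 353 is not a witness.
Base 590: x_0 = 590^455 mod 911 = 910. x_0 = 910 ≡ −1, so 590 is not a witness.
No listed base is a witness for 911.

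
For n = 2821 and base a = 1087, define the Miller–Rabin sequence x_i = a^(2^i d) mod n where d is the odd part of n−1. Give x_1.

n − 1 = 2820 = 2^2 · 705, so s = 2 and d = 705.
x_0 = 1087^705 mod 2821 = 1737.
x_1 = 1737^2 mod 2821 = 1520.

1520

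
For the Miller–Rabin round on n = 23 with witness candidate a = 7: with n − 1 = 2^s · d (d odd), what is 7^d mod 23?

n − 1 = 22 = 2^1 · 11, so s = 1 and d = 11.
7^11 mod 23 = 22.

22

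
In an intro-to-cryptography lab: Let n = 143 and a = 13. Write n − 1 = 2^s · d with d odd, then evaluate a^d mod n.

n − 1 = 142 = 2^1 · 71, so s = 1 and d = 71.
By repeated squaring, 13^71 ≡ 13 (mod 143).

13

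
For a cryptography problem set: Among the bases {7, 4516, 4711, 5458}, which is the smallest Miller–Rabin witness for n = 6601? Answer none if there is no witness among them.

7

n − 1 = 6600 = 2^3 · 825, so s = 3 and d = 825.
Base 7: x_0 = 7^825 mod 6601 = 413. x_0 is neither 1 nor 6600, so continue squaring. x_1 = 413^2 mod 6601 = 5544. x_2 = 5544^2 mod 6601 = 1680. Reached i = s−1 = 2 without hitting −1: 7 is a Miller–Rabin witness and 6601 is composite.
Base 4516: x_0 = 4516^825 mod 6601 = 3704. x_0 is neither 1 nor 6600, so continue squaring. x_1 = 3704^2 mod 6601 = 2738. x_2 = 2738^2 mod 6601 = 4509. Reached i = s−1 = 2 without hitting −1: 4516 is a Miller–Rabin witness and 6601 is composite.
Base 4711: x_0 = 4711^825 mod 6601 = 4921. x_0 is neither 1 nor 6600, so continue squaring. x_1 = 4921^2 mod 6601 = 3773. x_2 = 3773^2 mod 6601 = 3773. Reached i = s−1 = 2 without hitting −1: 4711 is a Miller–Rabin witness and 6601 is composite.
Base 5458: x_0 = 5458^825 mod 6601 = 3863. x_0 is neither 1 nor 6600, so continue squaring. x_1 = 3863^2 mod 6601 = 4509. x_2 = 4509^2 mod 6601 = 1. x_2 = 1 but x_1 ≠ ±1, a nontrivial square root of 1 — 5458 is a witness and 6601 is composite.
The smallest witness among the given bases is 7.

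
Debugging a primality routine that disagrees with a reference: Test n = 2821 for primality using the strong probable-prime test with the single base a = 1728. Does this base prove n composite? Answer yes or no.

no

n − 1 = 2820 = 2^2 · 705, so s = 2 and d = 705.
x_0 = 1728^705 mod 2821 = 2820.
x_0 = 2820 ≡ −1, so 1728 is not a witness.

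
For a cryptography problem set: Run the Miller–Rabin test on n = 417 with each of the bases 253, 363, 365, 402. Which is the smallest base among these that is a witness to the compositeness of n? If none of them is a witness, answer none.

n − 1 = 416 = 2^5 · 13, so s = 5 and d = 13.
Base 253: x_0 = 253^13 mod 417 = 232. x_0 is neither 1 nor 416, so continue squaring. x_1 = 232^2 mod 417 = 31. x_2 = 31^2 mod 417 = 127. x_3 = 127^2 mod 417 = 283. x_4 = 283^2 mod 417 = 25. Reached i = s−1 = 4 without hitting −1: 253 is a Miller–Rabin witness and 417 is composite.
Base 363: x_0 = 363^13 mod 417 = 249. x_0 is neither 1 nor 416, so continue squaring. x_1 = 249^2 mod 417 = 285. x_2 = 285^2 mod 417 = 327. x_3 = 327^2 mod 417 = 177. x_4 = 177^2 mod 417 = 54. Reached i = s−1 = 4 without hitting −1: 363 is a Miller–Rabin witness and 417 is composite.
Base 365: x_0 = 365^13 mod 417 = 233. x_0 is neither 1 nor 416, so continue squaring. x_1 = 233^2 mod 417 = 79. x_2 = 79^2 mod 417 = 403. x_3 = 403^2 mod 417 = 196. x_4 = 196^2 mod 417 = 52. Reached i = s−1 = 4 without hitting −1: 365 is a Miller–Rabin witness and 417 is composite.
Base 402: x_0 = 402^13 mod 417 = 291. x_0 is neither 1 nor 416, so continue squaring. x_1 = 291^2 mod 417 = 30. x_2 = 30^2 mod 417 = 66. x_3 = 66^2 mod 417 = 186. x_4 = 186^2 mod 417 = 402. Reached i = s−1 = 4 without hitting −1: 402 is a Miller–Rabin witness and 417 is composite.
The smallest witness among the given bases is 253.

253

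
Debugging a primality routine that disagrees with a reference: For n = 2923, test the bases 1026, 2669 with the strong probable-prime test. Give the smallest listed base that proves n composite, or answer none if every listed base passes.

2669

n − 1 = 2922 = 2^1 · 1461, so s = 1 and d = 1461.
Base 1026: x_0 = 1026^1461 mod 2923 = 2922. x_0 = 2922 ≡ −1, so 1026 is not a witness.
Base 2669: x_0 = 2669^1461 mod 2923 = 800. x_0 ∉ {1, 2922} and s = 1, so 2669 is a Miller–Rabin witness and 2923 is composite.
The smallest witness among the given bases is 2669.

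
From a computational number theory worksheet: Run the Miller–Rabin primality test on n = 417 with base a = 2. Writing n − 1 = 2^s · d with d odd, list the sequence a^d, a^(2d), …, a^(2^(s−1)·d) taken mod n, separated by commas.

n − 1 = 416 = 2^5 · 13, so s = 5 and d = 13.
x_0 = 2^13 mod 417 = 269.
x_1 = 269^2 mod 417 = 220.
x_2 = 220^2 mod 417 = 28.
x_3 = 28^2 mod 417 = 367.
x_4 = 367^2 mod 417 = 415.

269, 220, 28, 367, 415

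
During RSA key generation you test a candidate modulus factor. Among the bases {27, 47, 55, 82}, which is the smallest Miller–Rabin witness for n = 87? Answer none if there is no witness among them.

27

n − 1 = 86 = 2^1 · 43, so s = 1 and d = 43.
Base 27: x_0 = 27^43 mod 87 = 60. x_0 ∉ {1, 86} and s = 1, so 27 is a Miller–Rabin witness and 87 is composite.
Base 47: x_0 = 47^43 mod 87 = 11. x_0 ∉ {1, 86} and s = 1, so 47 is a Miller–Rabin witness and 87 is composite.
Base 55: x_0 = 55^43 mod 87 = 61. x_0 ∉ {1, 86} and s = 1, so 55 is a Miller–Rabin witness and 87 is composite.
Base 82: x_0 = 82^43 mod 87 = 82. x_0 ∉ {1, 86} and s = 1, so 82 is a Miller–Rabin witness and 87 is composite.
The smallest witness among the given bases is 27.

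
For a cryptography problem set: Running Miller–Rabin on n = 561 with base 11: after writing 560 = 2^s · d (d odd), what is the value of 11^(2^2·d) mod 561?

n − 1 = 560 = 2^4 · 35, so s = 4 and d = 35.
x_0 = 11^35 mod 561 = 209.
x_1 = 209^2 mod 561 = 484.
x_2 = 484^2 mod 561 = 319.

319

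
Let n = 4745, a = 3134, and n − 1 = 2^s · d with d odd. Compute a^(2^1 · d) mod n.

n − 1 = 4744 = 2^3 · 593, so s = 3 and d = 593.
x_0 = 3134^593 mod 4745 = 3849.
x_1 = 3849^2 mod 4745 = 911.

911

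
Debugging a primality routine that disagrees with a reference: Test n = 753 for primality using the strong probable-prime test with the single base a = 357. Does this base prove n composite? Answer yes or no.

yes

n − 1 = 752 = 2^4 · 47, so s = 4 and d = 47.
x_0 = 357^47 mod 753 = 603.
x_0 is neither 1 nor 752, so continue squaring.
x_1 = 603^2 mod 753 = 663.
x_2 = 663^2 mod 753 = 570.
x_3 = 570^2 mod 753 = 357.
Reached i = s−1 = 3 without hitting −1: 357 is a Miller–Rabin witness and 753 is composite.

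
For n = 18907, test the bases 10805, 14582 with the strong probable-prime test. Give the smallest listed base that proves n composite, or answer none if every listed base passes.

n − 1 = 18906 = 2^1 · 9453, so s = 1 and d = 9453.
Base 10805: x_0 = 10805^9453 mod 18907 = 1. x_0 = 1, so 10805 is not a witness.
Base 14582: x_0 = 14582^9453 mod 18907 = 14827. x_0 ∉ {1, 18906} and s = 1, so 14582 is a Miller–Rabin witness and 18907 is composite.
The smallest witness among the given bases is 14582.

14582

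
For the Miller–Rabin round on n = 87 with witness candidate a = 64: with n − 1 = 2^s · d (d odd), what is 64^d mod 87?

64

n − 1 = 86 = 2^1 · 43, so s = 1 and d = 43.
64^43 mod 87 = 64.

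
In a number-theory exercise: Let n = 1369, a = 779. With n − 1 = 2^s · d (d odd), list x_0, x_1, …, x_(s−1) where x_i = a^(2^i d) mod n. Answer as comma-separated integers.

709, 258, 852

n − 1 = 1368 = 2^3 · 171, so s = 3 and d = 171.
x_0 = 779^171 mod 1369 = 709.
x_1 = 709^2 mod 1369 = 258.
x_2 = 258^2 mod 1369 = 852.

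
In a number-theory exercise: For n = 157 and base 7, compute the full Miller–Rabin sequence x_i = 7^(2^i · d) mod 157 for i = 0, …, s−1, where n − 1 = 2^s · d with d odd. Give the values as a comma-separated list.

28, 156

n − 1 = 156 = 2^2 · 39, so s = 2 and d = 39.
x_0 = 7^39 mod 157 = 28.
x_1 = 28^2 mod 157 = 156.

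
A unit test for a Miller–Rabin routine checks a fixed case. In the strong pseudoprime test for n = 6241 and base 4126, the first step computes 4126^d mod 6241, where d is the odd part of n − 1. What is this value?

n − 1 = 6240 = 2^5 · 195, so s = 5 and d = 195.
4126^195 mod 6241 = 1976.

1976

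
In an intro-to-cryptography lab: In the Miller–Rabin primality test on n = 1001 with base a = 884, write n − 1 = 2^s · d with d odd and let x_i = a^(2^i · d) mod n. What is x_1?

793

n − 1 = 1000 = 2^3 · 125, so s = 3 and d = 125.
x_0 = 884^125 mod 1001 = 221.
x_1 = 221^2 mod 1001 = 793.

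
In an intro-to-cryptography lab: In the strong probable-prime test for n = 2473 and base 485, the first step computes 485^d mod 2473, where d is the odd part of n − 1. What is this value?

574

n − 1 = 2472 = 2^3 · 309, so s = 3 and d = 309.
485^309 mod 2473 = 574.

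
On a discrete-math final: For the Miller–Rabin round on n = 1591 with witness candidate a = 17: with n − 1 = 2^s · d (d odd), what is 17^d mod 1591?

n − 1 = 1590 = 2^1 · 795, so s = 1 and d = 795.
Repeated squaring mod 1591: 17^1 ≡ 17, 17^2 ≡ 289, 17^4 ≡ 789, 17^8 ≡ 440, 17^16 ≡ 1089, 17^32 ≡ 626, 17^64 ≡ 490, 17^128 ≡ 1450, 17^256 ≡ 789, 17^512 ≡ 440.
795 = 512 + 256 + 16 + 8 + 2 + 1, so 17^795 ≡ 440·789·1089·440·289·17 ≡ 1509 (mod 1591).

1509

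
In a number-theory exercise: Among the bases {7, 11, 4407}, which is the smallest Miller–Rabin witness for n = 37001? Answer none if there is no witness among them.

7

n − 1 = 37000 = 2^3 · 4625, so s = 3 and d = 4625.
Base 7: x_0 = 7^4625 mod 37001 = 26100. x_0 is neither 1 nor 37000, so continue squaring. x_1 = 26100^2 mod 37001 = 21590. x_2 = 21590^2 mod 37001 = 26503. Reached i = s−1 = 2 without hitting −1: 7 is a Miller–Rabin witness and 37001 is composite.
Base 11: x_0 = 11^4625 mod 37001 = 5679. x_0 is neither 1 nor 37000, so continue squaring. x_1 = 5679^2 mod 37001 = 23170. x_2 = 23170^2 mod 37001 = 1391. Reached i = s−1 = 2 without hitting −1: 11 is a Miller–Rabin witness and 37001 is composite.
Base 4407: x_0 = 4407^4625 mod 37001 = 8051. x_0 is neither 1 nor 37000, so continue squaring. x_1 = 8051^2 mod 37001 = 29850. x_2 = 29850^2 mod 37001 = 1419. Reached i = s−1 = 2 without hitting −1: 4407 is a Miller–Rabin witness and 37001 is composite.
The smallest witness among the given bases is 7.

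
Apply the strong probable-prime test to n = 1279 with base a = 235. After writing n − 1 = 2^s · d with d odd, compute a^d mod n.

n − 1 = 1278 = 2^1 · 639, so s = 1 and d = 639.
235^639 mod 1279 = 1.

1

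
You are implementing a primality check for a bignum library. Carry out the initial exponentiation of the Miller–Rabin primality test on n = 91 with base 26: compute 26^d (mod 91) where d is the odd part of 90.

13

n − 1 = 90 = 2^1 · 45, so s = 1 and d = 45.
Repeated squaring mod 91: 26^1 ≡ 26, 26^2 ≡ 39, 26^4 ≡ 65, 26^8 ≡ 39, 26^16 ≡ 65, 26^32 ≡ 39.
45 = 32 + 8 + 4 + 1, so 26^45 ≡ 39·39·65·26 ≡ 13 (mod 91).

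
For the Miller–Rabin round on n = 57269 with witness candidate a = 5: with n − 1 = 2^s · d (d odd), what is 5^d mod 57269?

57268

n − 1 = 57268 = 2^2 · 14317, so s = 2 and d = 14317.
By repeated squaring, 5^14317 ≡ 57268 (mod 57269).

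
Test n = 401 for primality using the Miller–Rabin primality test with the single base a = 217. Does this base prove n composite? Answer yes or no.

no

n − 1 = 400 = 2^4 · 25, so s = 4 and d = 25.
x_0 = 217^25 mod 401 = 133.
x_0 is neither 1 nor 400, so continue squaring.
x_1 = 133^2 mod 401 = 45.
x_2 = 45^2 mod 401 = 20.
x_3 = 20^2 mod 401 = 400.
x_3 ≡ −1, so 217 is not a witness.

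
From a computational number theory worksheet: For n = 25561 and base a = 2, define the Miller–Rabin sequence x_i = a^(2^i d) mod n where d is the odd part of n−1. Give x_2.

n − 1 = 25560 = 2^3 · 3195, so s = 3 and d = 3195.
Repeated squaring mod 25561: 2^1 ≡ 2, 2^2 ≡ 4, 2^4 ≡ 16, 2^8 ≡ 256, 2^16 ≡ 14414, 2^32 ≡ 3588, 2^64 ≡ 16561, 2^128 ≡ 22752, 2^256 ≡ 17693, 2^512 ≡ 22243, 2^1024 ≡ 17894, 2^2048 ≡ 18150.
3195 = 2048 + 1024 + 64 + 32 + 16 + 8 + 2 + 1, so 2^3195 ≡ 18150·17894·16561·3588·14414·256·4·2 ≡ 8029 (mod 25561).
x_0 = 8029.
x_1 = 8029^2 mod 25561 = 25560.
x_2 = 25560^2 mod 25561 = 1.

1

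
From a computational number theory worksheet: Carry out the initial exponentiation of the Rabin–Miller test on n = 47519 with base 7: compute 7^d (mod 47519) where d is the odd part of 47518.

n − 1 = 47518 = 2^1 · 23759, so s = 1 and d = 23759.
7^23759 mod 47519 = 13577.

13577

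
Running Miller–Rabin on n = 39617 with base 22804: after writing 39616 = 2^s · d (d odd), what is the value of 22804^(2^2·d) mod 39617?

16900

n − 1 = 39616 = 2^6 · 619, so s = 6 and d = 619.
x_0 = 22804^619 mod 39617 = 33994.
x_1 = 33994^2 mod 39617 = 3763.
x_2 = 3763^2 mod 39617 = 16900.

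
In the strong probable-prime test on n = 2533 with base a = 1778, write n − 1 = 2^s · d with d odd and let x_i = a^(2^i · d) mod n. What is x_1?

1052

n − 1 = 2532 = 2^2 · 633, so s = 2 and d = 633.
x_0 = 1778^633 mod 2533 = 2387.
x_1 = 2387^2 mod 2533 = 1052.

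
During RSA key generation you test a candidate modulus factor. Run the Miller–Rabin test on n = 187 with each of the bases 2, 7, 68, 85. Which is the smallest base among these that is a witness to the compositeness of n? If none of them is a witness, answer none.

n − 1 = 186 = 2^1 · 93, so s = 1 and d = 93.
Base 2: x_0 = 2^93 mod 187 = 151. x_0 ∉ {1, 186} and s = 1, so 2 is a Miller–Rabin witness and 187 is composite.
Base 7: x_0 = 7^93 mod 187 = 57. x_0 ∉ {1, 186} and s = 1, so 7 is a Miller–Rabin witness and 187 is composite.
Base 68: x_0 = 68^93 mod 187 = 85. x_0 ∉ {1, 186} and s = 1, so 68 is a Miller–Rabin witness and 187 is composite.
Base 85: x_0 = 85^93 mod 187 = 17. x_0 ∉ {1, 186} and s = 1, so 85 is a Miller–Rabin witness and 187 is composite.
The smallest witness among the given bases is 2.

2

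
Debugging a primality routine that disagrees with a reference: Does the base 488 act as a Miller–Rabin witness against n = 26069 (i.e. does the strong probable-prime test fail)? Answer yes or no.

yes

n − 1 = 26068 = 2^2 · 6517, so s = 2 and d = 6517.
Repeated squaring mod 26069: 488^1 ≡ 488, 488^2 ≡ 3523, 488^4 ≡ 2685, 488^8 ≡ 14181, 488^16 ≡ 4495, 488^32 ≡ 1550, 488^64 ≡ 4152, 488^128 ≡ 7495, 488^256 ≡ 22399, 488^512 ≡ 17296, 488^1024 ≡ 9841, 488^2048 ≡ 25015, 488^4096 ≡ 16018.
6517 = 4096 + 2048 + 256 + 64 + 32 + 16 + 4 + 1, so 488^6517 ≡ 16018·25015·22399·4152·1550·4495·2685·488 ≡ 8873 (mod 26069).
x_0 = 488^6517 mod 26069 = 8873.
x_0 is neither 1 nor 26068, so continue squaring.
x_1 = 8873^2 mod 26069 = 1749.
Reached i = s−1 = 1 without hitting −1: 488 is a Miller–Rabin witness and 26069 is composite.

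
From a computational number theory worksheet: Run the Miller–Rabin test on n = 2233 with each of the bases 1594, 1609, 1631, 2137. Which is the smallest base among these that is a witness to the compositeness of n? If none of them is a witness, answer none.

n − 1 = 2232 = 2^3 · 279, so s = 3 and d = 279.
Base 1594: x_0 = 1594^279 mod 2233 = 2232. x_0 = 2232 ≡ −1, so 1594 is not a witness.
Base 1609: x_0 = 1609^279 mod 2233 = 433. x_0 is neither 1 nor 2232, so continue squaring. x_1 = 433^2 mod 2233 = 2150. x_2 = 2150^2 mod 2233 = 190. Reached i = s−1 = 2 without hitting −1: 1609 is a Miller–Rabin witness and 2233 is composite.
Base 1631: x_0 = 1631^279 mod 2233 = 1533. x_0 is neither 1 nor 2232, so continue squaring. x_1 = 1533^2 mod 2233 = 973. x_2 = 973^2 mod 2233 = 2170. Reached i = s−1 = 2 without hitting −1: 1631 is a Miller–Rabin witness and 2233 is composite.
Base 2137: x_0 = 2137^279 mod 2233 = 2017. x_0 is neither 1 nor 2232, so continue squaring. x_1 = 2017^2 mod 2233 = 1996. x_2 = 1996^2 mod 2233 = 344. Reached i = s−1 = 2 without hitting −1: 2137 is a Miller–Rabin witness and 2233 is composite.
The smallest witness among the given bases is 1609.

1609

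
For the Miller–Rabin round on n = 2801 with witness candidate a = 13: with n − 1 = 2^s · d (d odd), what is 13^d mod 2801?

n − 1 = 2800 = 2^4 · 175, so s = 4 and d = 175.
13^175 mod 2801 = 817.

817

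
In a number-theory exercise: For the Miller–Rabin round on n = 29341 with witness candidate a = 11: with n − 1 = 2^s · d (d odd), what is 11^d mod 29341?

1331

n − 1 = 29340 = 2^2 · 7335, so s = 2 and d = 7335.
11^7335 mod 29341 = 1331.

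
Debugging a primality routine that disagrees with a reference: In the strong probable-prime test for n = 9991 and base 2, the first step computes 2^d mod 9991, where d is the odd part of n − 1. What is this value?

n − 1 = 9990 = 2^1 · 4995, so s = 1 and d = 4995.
Repeated squaring mod 9991: 2^1 ≡ 2, 2^2 ≡ 4, 2^4 ≡ 16, 2^8 ≡ 256, 2^16 ≡ 5590, 2^32 ≡ 6243, 2^64 ≡ 158, 2^128 ≡ 4982, 2^256 ≡ 2680, 2^512 ≡ 8862, 2^1024 ≡ 5784, 2^2048 ≡ 4788, 2^4096 ≡ 5590.
4995 = 4096 + 512 + 256 + 128 + 2 + 1, so 2^4995 ≡ 5590·8862·2680·4982·4·2 ≡ 8253 (mod 9991).

8253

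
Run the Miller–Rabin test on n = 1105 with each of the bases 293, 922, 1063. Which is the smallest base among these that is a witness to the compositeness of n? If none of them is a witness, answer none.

922

n − 1 = 1104 = 2^4 · 69, so s = 4 and d = 69.
Base 293: x_0 = 293^69 mod 1105 = 463. x_0 is neither 1 nor 1104, so continue squaring. x_1 = 463^2 mod 1105 = 1104. x_1 ≡ −1, so 293 is not a witness.
Base 922: x_0 = 922^69 mod 1105 = 922. x_0 is neither 1 nor 1104, so continue squaring. x_1 = 922^2 mod 1105 = 339. x_2 = 339^2 mod 1105 = 1. x_2 = 1 but x_1 ≠ ±1, a nontrivial square root of 1 — 922 is a witness and 1105 is composite.
Base 1063: x_0 = 1063^69 mod 1105 = 688. x_0 is neither 1 nor 1104, so continue squaring. x_1 = 688^2 mod 1105 = 404. x_2 = 404^2 mod 1105 = 781. x_3 = 781^2 mod 1105 = 1. x_3 = 1 but x_2 ≠ ±1, a nontrivial square root of 1 — 1063 is a witness and 1105 is composite.
The smallest witness among the given bases is 922.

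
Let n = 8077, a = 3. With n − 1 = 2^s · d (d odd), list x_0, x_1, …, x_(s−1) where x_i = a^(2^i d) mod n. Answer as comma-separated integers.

2487, 6264

n − 1 = 8076 = 2^2 · 2019, so s = 2 and d = 2019.
x_0 = 3^2019 mod 8077 = 2487.
x_1 = 2487^2 mod 8077 = 6264.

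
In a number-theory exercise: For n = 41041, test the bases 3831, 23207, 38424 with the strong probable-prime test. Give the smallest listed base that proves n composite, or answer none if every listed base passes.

23207

n − 1 = 41040 = 2^4 · 2565, so s = 4 and d = 2565.
Base 3831: x_0 = 3831^2565 mod 41041 = 1. x_0 = 1, so 3831 is not a witness.
Base 23207: x_0 = 23207^2565 mod 41041 = 30997. x_0 is neither 1 nor 41040, so continue squaring. x_1 = 30997^2 mod 41041 = 3158. x_2 = 3158^2 mod 41041 = 1. x_2 = 1 but x_1 ≠ ±1, a nontrivial square root of 1 — 23207 is a witness and 41041 is composite.
Base 38424: x_0 = 38424^2565 mod 41041 = 7008. x_0 is neither 1 nor 41040, so continue squaring. x_1 = 7008^2 mod 41041 = 27028. x_2 = 27028^2 mod 41041 = 24025. x_3 = 24025^2 mod 41041 = 1. x_3 = 1 but x_2 ≠ ±1, a nontrivial square root of 1 — 38424 is a witness and 41041 is composite.
The smallest witness among the given bases is 23207.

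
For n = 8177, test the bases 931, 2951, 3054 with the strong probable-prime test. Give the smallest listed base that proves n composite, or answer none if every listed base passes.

n − 1 = 8176 = 2^4 · 511, so s = 4 and d = 511.
Base 931: x_0 = 931^511 mod 8177 = 7246. x_0 is neither 1 nor 8176, so continue squaring. x_1 = 7246^2 mod 8177 = 8176. x_1 ≡ −1, so 931 is not a witness.
Base 2951: x_0 = 2951^511 mod 8177 = 3055. x_0 is neither 1 nor 8176, so continue squaring. x_1 = 3055^2 mod 8177 = 3068. x_2 = 3068^2 mod 8177 = 897. x_3 = 897^2 mod 8177 = 3263. Reached i = s−1 = 3 without hitting −1: 2951 is a Miller–Rabin witness and 8177 is composite.
Base 3054: x_0 = 3054^511 mod 8177 = 4536. x_0 is neither 1 nor 8176, so continue squaring. x_1 = 4536^2 mod 8177 = 1964. x_2 = 1964^2 mod 8177 = 5929. x_3 = 5929^2 mod 8177 = 118. Reached i = s−1 = 3 without hitting −1: 3054 is a Miller–Rabin witness and 8177 is composite.
The smallest witness among the given bases is 2951.

2951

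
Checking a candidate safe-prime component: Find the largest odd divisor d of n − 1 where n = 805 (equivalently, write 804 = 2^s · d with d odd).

201

Halving: 804 → 402 → 201; 201 is odd.
So 804 = 2^2 · 201.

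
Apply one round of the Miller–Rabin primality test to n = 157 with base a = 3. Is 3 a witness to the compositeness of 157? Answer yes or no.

no

n − 1 = 156 = 2^2 · 39, so s = 2 and d = 39.
By repeated squaring, 3^39 ≡ 156 (mod 157).
x_0 = 3^39 mod 157 = 156.
x_0 = 156 ≡ −1, so 3 is not a witness.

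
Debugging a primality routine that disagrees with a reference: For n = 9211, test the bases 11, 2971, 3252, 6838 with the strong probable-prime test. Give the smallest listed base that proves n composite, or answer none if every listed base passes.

n − 1 = 9210 = 2^1 · 4605, so s = 1 and d = 4605.
Base 11: x_0 = 11^4605 mod 9211 = 2329. x_0 ∉ {1, 9210} and s = 1, so 11 is a Miller–Rabin witness and 9211 is composite.
Base 2971: x_0 = 2971^4605 mod 9211 = 1597. x_0 ∉ {1, 9210} and s = 1, so 2971 is a Miller–Rabin witness and 9211 is composite.
Base 3252: x_0 = 3252^4605 mod 9211 = 3537. x_0 ∉ {1, 9210} and s = 1, so 3252 is a Miller–Rabin witness and 9211 is composite.
Base 6838: x_0 = 6838^4605 mod 9211 = 6965. x_0 ∉ {1, 9210} and s = 1, so 6838 is a Miller–Rabin witness and 9211 is composite.
The smallest witness among the given bases is 11.

11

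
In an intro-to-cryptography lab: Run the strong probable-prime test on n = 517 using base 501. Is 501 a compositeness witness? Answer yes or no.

yes

n − 1 = 516 = 2^2 · 129, so s = 2 and d = 129.
x_0 = 501^129 mod 517 = 57.
x_0 is neither 1 nor 516, so continue squaring.
x_1 = 57^2 mod 517 = 147.
Reached i = s−1 = 1 without hitting −1: 501 is a Miller–Rabin witness and 517 is composite.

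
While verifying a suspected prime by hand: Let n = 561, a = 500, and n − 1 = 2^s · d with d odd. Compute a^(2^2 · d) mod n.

166

n − 1 = 560 = 2^4 · 35, so s = 4 and d = 35.
x_0 = 500^35 mod 561 = 122.
x_1 = 122^2 mod 561 = 298.
x_2 = 298^2 mod 561 = 166.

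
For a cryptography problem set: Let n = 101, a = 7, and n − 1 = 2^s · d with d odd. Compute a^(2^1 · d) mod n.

n − 1 = 100 = 2^2 · 25, so s = 2 and d = 25.
Repeated squaring mod 101: 7^1 ≡ 7, 7^2 ≡ 49, 7^4 ≡ 78, 7^8 ≡ 24, 7^16 ≡ 71.
25 = 16 + 8 + 1, so 7^25 ≡ 71·24·7 ≡ 10 (mod 101).
x_0 = 10.
x_1 = 10^2 mod 101 = 100.

100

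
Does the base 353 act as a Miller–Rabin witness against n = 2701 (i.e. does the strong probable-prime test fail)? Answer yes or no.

no

n − 1 = 2700 = 2^2 · 675, so s = 2 and d = 675.
x_0 = 353^675 mod 2701 = 265.
x_0 is neither 1 nor 2700, so continue squaring.
x_1 = 265^2 mod 2701 = 2700.
x_1 ≡ −1, so 353 is not a witness.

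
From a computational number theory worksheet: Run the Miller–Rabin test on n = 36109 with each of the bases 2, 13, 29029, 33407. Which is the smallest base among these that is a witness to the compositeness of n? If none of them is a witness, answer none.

none

n − 1 = 36108 = 2^2 · 9027, so s = 2 and d = 9027.
Base 2: x_0 = 2^9027 mod 36109 = 24136. x_0 is neither 1 nor 36108, so continue squaring. x_1 = 24136^2 mod 36109 = 36108. x_1 ≡ −1, so 2 is not a witness.
Base 13: x_0 = 13^9027 mod 36109 = 11973. x_0 is neither 1 nor 36108, so continue squaring. x_1 = 11973^2 mod 36109 = 36108. x_1 ≡ −1, so 13 is not a witness.
Base 29029: x_0 = 29029^9027 mod 36109 = 24136. x_0 is neither 1 nor 36108, so continue squaring. x_1 = 24136^2 mod 36109 = 36108. x_1 ≡ −1, so 29029 is not a witness.
Base 33407: x_0 = 33407^9027 mod 36109 = 36108. x_0 = 36108 ≡ −1, so 33407 is not a witness.
No listed base is a witness for 36109.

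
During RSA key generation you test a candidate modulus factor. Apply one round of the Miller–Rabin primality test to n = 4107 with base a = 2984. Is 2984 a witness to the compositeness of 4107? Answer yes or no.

n − 1 = 4106 = 2^1 · 2053, so s = 1 and d = 2053.
Repeated squaring mod 4107: 2984^1 ≡ 2984, 2984^2 ≡ 280, 2984^4 ≡ 367, 2984^8 ≡ 3265, 2984^16 ≡ 2560, 2984^32 ≡ 2935, 2984^64 ≡ 1846, 2984^128 ≡ 3013, 2984^256 ≡ 1699, 2984^512 ≡ 3487, 2984^1024 ≡ 2449, 2984^2048 ≡ 1381.
2053 = 2048 + 4 + 1, so 2984^2053 ≡ 1381·367·2984 ≡ 1874 (mod 4107).
x_0 = 2984^2053 mod 4107 = 1874.
x_0 ∉ {1, 4106} and s = 1, so 2984 is a Miller–Rabin witness and 4107 is composite.

yes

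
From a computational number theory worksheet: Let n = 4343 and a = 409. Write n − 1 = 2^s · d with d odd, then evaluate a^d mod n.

925

n − 1 = 4342 = 2^1 · 2171, so s = 1 and d = 2171.
Repeated squaring mod 4343: 409^1 ≡ 409, 409^2 ≡ 2247, 409^4 ≡ 2443, 409^8 ≡ 967, 409^16 ≡ 1344, 409^32 ≡ 3991, 409^64 ≡ 2300, 409^128 ≡ 226, 409^256 ≡ 3303, 409^512 ≡ 193, 409^1024 ≡ 2505, 409^2048 ≡ 3733.
2171 = 2048 + 64 + 32 + 16 + 8 + 2 + 1, so 409^2171 ≡ 3733·2300·3991·1344·967·2247·409 ≡ 925 (mod 4343).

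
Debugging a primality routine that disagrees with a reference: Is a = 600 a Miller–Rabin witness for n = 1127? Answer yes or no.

n − 1 = 1126 = 2^1 · 563, so s = 1 and d = 563.
x_0 = 600^563 mod 1127 = 234.
x_0 ∉ {1, 1126} and s = 1, so 600 is a Miller–Rabin witness and 1127 is composite.

yes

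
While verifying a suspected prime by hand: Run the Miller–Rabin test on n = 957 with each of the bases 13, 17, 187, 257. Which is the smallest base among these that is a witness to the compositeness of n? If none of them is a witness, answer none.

n − 1 = 956 = 2^2 · 239, so s = 2 and d = 239.
Base 13: x_0 = 13^239 mod 957 = 622. x_0 is neither 1 nor 956, so continue squaring. x_1 = 622^2 mod 957 = 256. Reached i = s−1 = 1 without hitting −1: 13 is a Miller–Rabin witness and 957 is composite.
Base 17: x_0 = 17^239 mod 957 = 563. x_0 is neither 1 nor 956, so continue squaring. x_1 = 563^2 mod 957 = 202. Reached i = s−1 = 1 without hitting −1: 17 is a Miller–Rabin witness and 957 is composite.
Base 187: x_0 = 187^239 mod 957 = 187. x_0 is neither 1 nor 956, so continue squaring. x_1 = 187^2 mod 957 = 517. Reached i = s−1 = 1 without hitting −1: 187 is a Miller–Rabin witness and 957 is composite.
Base 257: x_0 = 257^239 mod 957 = 344. x_0 is neither 1 nor 956, so continue squaring. x_1 = 344^2 mod 957 = 625. Reached i = s−1 = 1 without hitting −1: 257 is a Miller–Rabin witness and 957 is composite.
The smallest witness among the given bases is 13.

13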